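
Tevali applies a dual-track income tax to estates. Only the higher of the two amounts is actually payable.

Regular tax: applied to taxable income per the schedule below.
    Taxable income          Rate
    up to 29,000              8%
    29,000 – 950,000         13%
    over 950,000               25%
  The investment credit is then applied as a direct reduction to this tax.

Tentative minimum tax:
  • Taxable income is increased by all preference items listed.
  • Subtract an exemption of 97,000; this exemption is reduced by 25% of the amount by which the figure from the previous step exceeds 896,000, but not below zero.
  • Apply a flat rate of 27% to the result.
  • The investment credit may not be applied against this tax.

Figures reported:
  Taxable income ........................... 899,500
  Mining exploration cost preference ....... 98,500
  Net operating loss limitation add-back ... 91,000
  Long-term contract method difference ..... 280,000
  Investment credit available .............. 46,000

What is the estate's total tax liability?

369,630

Tentative minimum tax:
  Adjusted income: 899,500 + 98,500 + 91,000 + 280,000 = 1,369,000
  Exemption: 25% × (1,369,000 − 896,000) = 118,250 ≥ 97,000, so the exemption is fully phased out
  Base: 1,369,000 − 0 = 1,369,000
  1,369,000 × 27% = 369,630

Regular tax:
  29,000 × 8% = 2,320
  870,500 × 13% = 113,165
  → 115,485
  Less investment credit 46,000 → 69,485

369,630 > 69,485, so the tentative minimum tax is the binding amount.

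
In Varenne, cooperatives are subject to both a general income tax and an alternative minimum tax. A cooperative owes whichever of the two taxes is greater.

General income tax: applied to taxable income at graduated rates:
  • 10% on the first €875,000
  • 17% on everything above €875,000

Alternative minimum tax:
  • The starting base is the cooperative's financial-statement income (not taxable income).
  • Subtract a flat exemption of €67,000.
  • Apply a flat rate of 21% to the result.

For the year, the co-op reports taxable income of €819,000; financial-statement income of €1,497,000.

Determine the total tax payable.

General income tax:
  €819,000 × 10% = €81,900

Alternative minimum tax:
  Base (financial-statement income): €1,497,000
  Less exemption €67,000 → base €1,430,000
  €1,430,000 × 21% = €300,300

€300,300 > €81,900, so the alternative minimum tax is the binding amount.

€300,300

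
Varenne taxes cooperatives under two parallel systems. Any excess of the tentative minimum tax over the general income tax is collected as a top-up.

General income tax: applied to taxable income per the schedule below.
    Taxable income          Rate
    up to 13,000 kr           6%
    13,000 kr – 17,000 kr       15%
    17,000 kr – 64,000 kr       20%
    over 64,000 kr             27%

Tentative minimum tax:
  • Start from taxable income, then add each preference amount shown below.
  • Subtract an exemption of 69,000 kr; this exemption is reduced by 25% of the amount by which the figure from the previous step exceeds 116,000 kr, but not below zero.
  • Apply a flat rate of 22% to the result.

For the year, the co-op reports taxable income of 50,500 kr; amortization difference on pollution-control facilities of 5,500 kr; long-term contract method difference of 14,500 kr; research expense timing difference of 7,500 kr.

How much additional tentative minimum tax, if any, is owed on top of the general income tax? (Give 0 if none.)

Tentative minimum tax:
  Adjusted income: 50,500 kr + 5,500 kr + 14,500 kr + 7,500 kr = 78,000 kr
  Exemption: 78,000 kr ≤ 116,000 kr, so full 69,000 kr applies
  Base: 78,000 kr − 69,000 kr = 9,000 kr
  9,000 kr × 22% = 1,980 kr

General income tax:
  13,000 kr × 6% = 780 kr
  4,000 kr × 15% = 600 kr
  33,500 kr × 20% = 6,700 kr
  → 8,080 kr

1,980 kr ≤ 8,080 kr, so no add-on is due.

0 kr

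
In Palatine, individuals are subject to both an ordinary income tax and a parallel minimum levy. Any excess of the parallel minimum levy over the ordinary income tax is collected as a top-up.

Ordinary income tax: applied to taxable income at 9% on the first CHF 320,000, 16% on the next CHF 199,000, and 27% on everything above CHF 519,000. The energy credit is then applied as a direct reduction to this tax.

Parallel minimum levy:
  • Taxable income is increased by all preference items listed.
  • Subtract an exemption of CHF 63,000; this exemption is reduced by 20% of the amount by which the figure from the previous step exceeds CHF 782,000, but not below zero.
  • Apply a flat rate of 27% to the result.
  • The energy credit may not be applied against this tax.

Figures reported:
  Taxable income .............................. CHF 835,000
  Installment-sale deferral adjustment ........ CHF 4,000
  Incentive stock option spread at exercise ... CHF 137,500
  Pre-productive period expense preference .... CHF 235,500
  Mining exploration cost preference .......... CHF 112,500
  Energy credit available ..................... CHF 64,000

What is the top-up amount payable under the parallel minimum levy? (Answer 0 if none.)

CHF 275,655

Ordinary income tax:
  CHF 320,000 × 9% = CHF 28,800
  CHF 199,000 × 16% = CHF 31,840
  CHF 316,000 × 27% = CHF 85,320
  → CHF 145,960
  Less energy credit CHF 64,000 → CHF 81,960

Parallel minimum levy:
  Adjusted income: CHF 835,000 + CHF 4,000 + CHF 137,500 + CHF 235,500 + CHF 112,500 = CHF 1,324,500
  Exemption: 20% × (CHF 1,324,500 − CHF 782,000) = CHF 108,500 ≥ CHF 63,000, so the exemption is fully phased out
  Base: CHF 1,324,500 − CHF 0 = CHF 1,324,500
  CHF 1,324,500 × 27% = CHF 357,615

Excess of parallel minimum levy over ordinary income tax: CHF 357,615 − CHF 81,960 = CHF 275,655.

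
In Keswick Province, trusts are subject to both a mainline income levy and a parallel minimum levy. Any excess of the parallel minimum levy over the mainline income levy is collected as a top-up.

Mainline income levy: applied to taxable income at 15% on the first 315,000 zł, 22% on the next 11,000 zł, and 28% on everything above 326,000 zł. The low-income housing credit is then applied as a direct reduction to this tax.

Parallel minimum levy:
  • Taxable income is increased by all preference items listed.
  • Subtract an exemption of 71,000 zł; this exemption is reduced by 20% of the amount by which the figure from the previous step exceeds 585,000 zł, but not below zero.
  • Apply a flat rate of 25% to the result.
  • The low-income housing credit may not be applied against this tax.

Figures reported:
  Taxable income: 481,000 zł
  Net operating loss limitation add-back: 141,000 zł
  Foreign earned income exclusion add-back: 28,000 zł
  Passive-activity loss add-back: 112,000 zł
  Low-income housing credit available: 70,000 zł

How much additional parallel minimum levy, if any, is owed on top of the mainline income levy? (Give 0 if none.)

Mainline income levy:
  315,000 zł × 15% = 47,250 zł
  11,000 zł × 22% = 2,420 zł
  155,000 zł × 28% = 43,400 zł
  → 93,070 zł
  Less low-income housing credit 70,000 zł → 23,070 zł

Parallel minimum levy:
  Adjusted income: 481,000 zł + 141,000 zł + 28,000 zł + 112,000 zł = 762,000 zł
  Exemption: 71,000 zł − 20% × (762,000 zł − 585,000 zł) = 71,000 zł − 35,400 zł = 35,600 zł
  Base: 762,000 zł − 35,600 zł = 726,400 zł
  726,400 zł × 25% = 181,600 zł

Excess of parallel minimum levy over mainline income levy: 181,600 zł − 23,070 zł = 158,530 zł.

158,530 zł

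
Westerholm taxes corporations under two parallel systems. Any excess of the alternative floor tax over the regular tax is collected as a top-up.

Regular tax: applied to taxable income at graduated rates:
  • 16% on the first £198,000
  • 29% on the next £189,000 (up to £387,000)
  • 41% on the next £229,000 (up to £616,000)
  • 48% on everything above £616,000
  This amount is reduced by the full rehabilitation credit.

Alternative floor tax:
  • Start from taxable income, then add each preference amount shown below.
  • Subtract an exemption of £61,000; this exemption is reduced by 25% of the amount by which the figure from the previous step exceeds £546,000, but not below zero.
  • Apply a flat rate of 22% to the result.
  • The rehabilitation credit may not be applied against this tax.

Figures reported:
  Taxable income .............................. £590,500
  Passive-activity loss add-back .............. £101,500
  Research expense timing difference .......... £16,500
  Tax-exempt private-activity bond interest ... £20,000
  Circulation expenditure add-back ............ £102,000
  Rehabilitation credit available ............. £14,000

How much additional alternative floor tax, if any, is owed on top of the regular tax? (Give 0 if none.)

£26,785

Alternative floor tax:
  Adjusted income: £590,500 + £101,500 + £16,500 + £20,000 + £102,000 = £830,500
  Exemption: 25% × (£830,500 − £546,000) = £71,125 ≥ £61,000, so the exemption is fully phased out
  Base: £830,500 − £0 = £830,500
  £830,500 × 22% = £182,710

Regular tax:
  £198,000 × 16% = £31,680
  £189,000 × 29% = £54,810
  £203,500 × 41% = £83,435
  → £169,925
  Less rehabilitation credit £14,000 → £155,925

Excess of alternative floor tax over regular tax: £182,710 − £155,925 = £26,785.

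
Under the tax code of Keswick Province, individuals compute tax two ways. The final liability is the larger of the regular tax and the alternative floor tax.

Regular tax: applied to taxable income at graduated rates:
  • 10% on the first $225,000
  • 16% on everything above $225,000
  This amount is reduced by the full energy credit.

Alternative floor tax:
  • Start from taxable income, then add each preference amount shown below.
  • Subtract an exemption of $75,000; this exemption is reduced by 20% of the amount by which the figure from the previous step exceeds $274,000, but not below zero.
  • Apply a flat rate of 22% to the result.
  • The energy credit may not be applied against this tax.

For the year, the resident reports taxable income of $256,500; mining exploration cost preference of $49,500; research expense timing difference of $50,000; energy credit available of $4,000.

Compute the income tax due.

Alternative floor tax:
  Adjusted income: $256,500 + $49,500 + $50,000 = $356,000
  Exemption: $75,000 − 20% × ($356,000 − $274,000) = $75,000 − $16,400 = $58,600
  Base: $356,000 − $58,600 = $297,400
  $297,400 × 22% = $65,428

Regular tax:
  $225,000 × 10% = $22,500
  $31,500 × 16% = $5,040
  → $27,540
  Less energy credit $4,000 → $23,540

$65,428 > $23,540, so the alternative floor tax is the binding amount.

$65,428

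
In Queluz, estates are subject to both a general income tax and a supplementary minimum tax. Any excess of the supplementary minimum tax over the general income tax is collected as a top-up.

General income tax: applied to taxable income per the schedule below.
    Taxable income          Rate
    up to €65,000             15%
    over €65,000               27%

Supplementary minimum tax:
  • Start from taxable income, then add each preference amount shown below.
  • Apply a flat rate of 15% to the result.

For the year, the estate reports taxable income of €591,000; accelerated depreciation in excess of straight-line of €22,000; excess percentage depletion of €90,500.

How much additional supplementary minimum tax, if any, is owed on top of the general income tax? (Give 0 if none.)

General income tax:
  €65,000 × 15% = €9,750
  €526,000 × 27% = €142,020
  → €151,770

Supplementary minimum tax:
  Adjusted income: €591,000 + €22,000 + €90,500 = €703,500
  €703,500 × 15% = €105,525

€105,525 ≤ €151,770, so no add-on is due.

€0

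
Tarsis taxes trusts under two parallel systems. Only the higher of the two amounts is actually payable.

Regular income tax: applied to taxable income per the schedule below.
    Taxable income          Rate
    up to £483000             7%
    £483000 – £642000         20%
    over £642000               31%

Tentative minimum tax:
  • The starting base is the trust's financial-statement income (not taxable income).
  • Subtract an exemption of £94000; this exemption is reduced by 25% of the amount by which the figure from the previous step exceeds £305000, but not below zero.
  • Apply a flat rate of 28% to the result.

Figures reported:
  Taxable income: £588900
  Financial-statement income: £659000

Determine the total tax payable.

Tentative minimum tax:
  Base (financial-statement income): £659000
  Exemption: £94000 − 25% × (£659000 − £305000) = £94000 − £88500 = £5500
  Base: £659000 − £5500 = £653500
  £653500 × 28% = £182980

Regular income tax:
  £483000 × 7% = £33810
  £105900 × 20% = £21180
  → £54990

£182980 > £54990, so the tentative minimum tax is the binding amount.

£182980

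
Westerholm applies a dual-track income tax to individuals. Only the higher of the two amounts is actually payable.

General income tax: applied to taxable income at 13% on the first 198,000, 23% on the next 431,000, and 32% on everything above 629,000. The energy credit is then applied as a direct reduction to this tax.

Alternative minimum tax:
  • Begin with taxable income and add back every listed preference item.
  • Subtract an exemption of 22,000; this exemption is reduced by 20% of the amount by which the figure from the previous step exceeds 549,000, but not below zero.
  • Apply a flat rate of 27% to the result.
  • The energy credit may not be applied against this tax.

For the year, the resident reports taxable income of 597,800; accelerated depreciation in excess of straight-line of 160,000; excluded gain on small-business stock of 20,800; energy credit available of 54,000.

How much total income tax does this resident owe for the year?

210,222

General income tax:
  198,000 × 13% = 25,740
  399,800 × 23% = 91,954
  → 117,694
  Less energy credit 54,000 → 63,694

Alternative minimum tax:
  Adjusted income: 597,800 + 160,000 + 20,800 = 778,600
  Exemption: 20% × (778,600 − 549,000) = 45,920 ≥ 22,000, so the exemption is fully phased out
  Base: 778,600 − 0 = 778,600
  778,600 × 27% = 210,222

210,222 > 63,694, so the alternative minimum tax is the binding amount.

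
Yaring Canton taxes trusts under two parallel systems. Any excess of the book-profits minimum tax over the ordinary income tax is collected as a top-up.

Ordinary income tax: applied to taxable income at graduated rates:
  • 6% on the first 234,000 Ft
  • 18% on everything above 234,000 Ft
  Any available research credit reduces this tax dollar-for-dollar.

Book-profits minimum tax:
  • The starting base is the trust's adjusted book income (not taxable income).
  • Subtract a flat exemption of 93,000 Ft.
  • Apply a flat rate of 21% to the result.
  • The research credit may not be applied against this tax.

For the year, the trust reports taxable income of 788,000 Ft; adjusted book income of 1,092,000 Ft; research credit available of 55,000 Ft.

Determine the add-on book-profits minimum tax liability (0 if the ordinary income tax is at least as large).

151,030 Ft

Book-profits minimum tax:
  Base (adjusted book income): 1,092,000 Ft
  Less exemption 93,000 Ft → base 999,000 Ft
  999,000 Ft × 21% = 209,790 Ft

Ordinary income tax:
  234,000 Ft × 6% = 14,040 Ft
  554,000 Ft × 18% = 99,720 Ft
  → 113,760 Ft
  Less research credit 55,000 Ft → 58,760 Ft

Excess of book-profits minimum tax over ordinary income tax: 209,790 Ft − 58,760 Ft = 151,030 Ft.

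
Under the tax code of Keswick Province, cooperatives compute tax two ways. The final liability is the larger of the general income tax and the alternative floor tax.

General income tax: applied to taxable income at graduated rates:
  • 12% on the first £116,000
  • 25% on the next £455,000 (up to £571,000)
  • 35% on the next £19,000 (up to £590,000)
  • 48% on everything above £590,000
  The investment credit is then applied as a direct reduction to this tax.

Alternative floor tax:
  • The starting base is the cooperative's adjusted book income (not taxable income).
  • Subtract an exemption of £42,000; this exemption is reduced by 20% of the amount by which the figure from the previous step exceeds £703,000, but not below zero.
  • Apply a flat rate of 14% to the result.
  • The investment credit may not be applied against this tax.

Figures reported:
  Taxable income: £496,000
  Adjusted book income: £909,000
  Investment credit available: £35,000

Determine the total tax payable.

Alternative floor tax:
  Base (adjusted book income): £909,000
  Exemption: £42,000 − 20% × (£909,000 − £703,000) = £42,000 − £41,200 = £800
  Base: £909,000 − £800 = £908,200
  £908,200 × 14% = £127,148

General income tax:
  £116,000 × 12% = £13,920
  £380,000 × 25% = £95,000
  → £108,920
  Less investment credit £35,000 → £73,920

£127,148 > £73,920, so the alternative floor tax is the binding amount.

£127,148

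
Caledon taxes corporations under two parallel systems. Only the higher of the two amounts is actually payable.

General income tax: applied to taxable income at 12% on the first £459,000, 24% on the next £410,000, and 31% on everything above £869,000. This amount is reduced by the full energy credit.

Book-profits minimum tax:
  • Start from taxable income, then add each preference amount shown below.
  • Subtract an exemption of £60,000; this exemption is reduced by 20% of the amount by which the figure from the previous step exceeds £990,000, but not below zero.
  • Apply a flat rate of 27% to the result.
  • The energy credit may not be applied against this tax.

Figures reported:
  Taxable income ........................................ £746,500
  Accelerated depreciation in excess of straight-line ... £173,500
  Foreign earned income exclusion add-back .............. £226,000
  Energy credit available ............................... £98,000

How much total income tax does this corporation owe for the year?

£301,644

General income tax:
  £459,000 × 12% = £55,080
  £287,500 × 24% = £69,000
  → £124,080
  Less energy credit £98,000 → £26,080

Book-profits minimum tax:
  Adjusted income: £746,500 + £173,500 + £226,000 = £1,146,000
  Exemption: £60,000 − 20% × (£1,146,000 − £990,000) = £60,000 − £31,200 = £28,800
  Base: £1,146,000 − £28,800 = £1,117,200
  £1,117,200 × 27% = £301,644

£301,644 > £26,080, so the book-profits minimum tax is the binding amount.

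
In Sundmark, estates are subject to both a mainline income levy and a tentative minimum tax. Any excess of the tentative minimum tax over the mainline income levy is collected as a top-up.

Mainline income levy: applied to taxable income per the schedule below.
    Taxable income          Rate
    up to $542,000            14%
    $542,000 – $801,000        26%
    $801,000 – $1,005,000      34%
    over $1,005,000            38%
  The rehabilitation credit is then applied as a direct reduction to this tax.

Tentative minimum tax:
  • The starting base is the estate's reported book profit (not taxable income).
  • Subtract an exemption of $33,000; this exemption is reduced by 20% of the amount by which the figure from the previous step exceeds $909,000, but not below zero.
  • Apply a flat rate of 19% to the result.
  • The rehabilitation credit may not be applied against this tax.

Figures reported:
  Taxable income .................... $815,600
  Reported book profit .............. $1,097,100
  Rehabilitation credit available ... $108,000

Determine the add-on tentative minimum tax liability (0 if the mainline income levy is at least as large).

$168,265

Mainline income levy:
  $542,000 × 14% = $75,880
  $259,000 × 26% = $67,340
  $14,600 × 34% = $4,964
  → $148,184
  Less rehabilitation credit $108,000 → $40,184

Tentative minimum tax:
  Base (reported book profit): $1,097,100
  Exemption: 20% × ($1,097,100 − $909,000) = $37,620 ≥ $33,000, so the exemption is fully phased out
  Base: $1,097,100 − $0 = $1,097,100
  $1,097,100 × 19% = $208,449

Excess of tentative minimum tax over mainline income levy: $208,449 − $40,184 = $168,265.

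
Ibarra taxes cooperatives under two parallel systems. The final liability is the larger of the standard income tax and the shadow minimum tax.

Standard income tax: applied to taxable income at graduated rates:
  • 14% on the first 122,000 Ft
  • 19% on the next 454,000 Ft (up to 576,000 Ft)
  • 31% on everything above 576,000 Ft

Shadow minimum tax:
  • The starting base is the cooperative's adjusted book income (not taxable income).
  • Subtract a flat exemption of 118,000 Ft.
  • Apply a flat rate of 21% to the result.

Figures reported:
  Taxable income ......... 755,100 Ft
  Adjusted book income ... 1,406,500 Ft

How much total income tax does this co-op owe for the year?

270,585 Ft

Standard income tax:
  122,000 Ft × 14% = 17,080 Ft
  454,000 Ft × 19% = 86,260 Ft
  179,100 Ft × 31% = 55,521 Ft
  → 158,861 Ft

Shadow minimum tax:
  Base (adjusted book income): 1,406,500 Ft
  Less exemption 118,000 Ft → base 1,288,500 Ft
  1,288,500 Ft × 21% = 270,585 Ft

270,585 Ft > 158,861 Ft, so the shadow minimum tax is the binding amount.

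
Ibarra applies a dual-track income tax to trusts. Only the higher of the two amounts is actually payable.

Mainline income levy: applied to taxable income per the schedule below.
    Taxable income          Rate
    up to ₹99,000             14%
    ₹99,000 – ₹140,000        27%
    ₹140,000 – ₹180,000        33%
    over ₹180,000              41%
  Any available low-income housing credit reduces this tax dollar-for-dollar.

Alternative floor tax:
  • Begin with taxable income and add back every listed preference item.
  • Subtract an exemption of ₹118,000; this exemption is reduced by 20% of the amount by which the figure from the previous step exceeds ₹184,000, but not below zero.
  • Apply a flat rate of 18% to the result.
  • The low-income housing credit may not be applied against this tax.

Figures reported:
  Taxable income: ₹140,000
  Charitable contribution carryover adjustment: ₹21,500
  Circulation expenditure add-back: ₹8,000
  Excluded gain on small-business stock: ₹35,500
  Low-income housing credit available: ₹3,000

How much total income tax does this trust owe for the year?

Alternative floor tax:
  Adjusted income: ₹140,000 + ₹21,500 + ₹8,000 + ₹35,500 = ₹205,000
  Exemption: ₹118,000 − 20% × (₹205,000 − ₹184,000) = ₹118,000 − ₹4,200 = ₹113,800
  Base: ₹205,000 − ₹113,800 = ₹91,200
  ₹91,200 × 18% = ₹16,416

Mainline income levy:
  ₹99,000 × 14% = ₹13,860
  ₹41,000 × 27% = ₹11,070
  → ₹24,930
  Less low-income housing credit ₹3,000 → ₹21,930

₹21,930 > ₹16,416, so the mainline income levy governs.

₹21,930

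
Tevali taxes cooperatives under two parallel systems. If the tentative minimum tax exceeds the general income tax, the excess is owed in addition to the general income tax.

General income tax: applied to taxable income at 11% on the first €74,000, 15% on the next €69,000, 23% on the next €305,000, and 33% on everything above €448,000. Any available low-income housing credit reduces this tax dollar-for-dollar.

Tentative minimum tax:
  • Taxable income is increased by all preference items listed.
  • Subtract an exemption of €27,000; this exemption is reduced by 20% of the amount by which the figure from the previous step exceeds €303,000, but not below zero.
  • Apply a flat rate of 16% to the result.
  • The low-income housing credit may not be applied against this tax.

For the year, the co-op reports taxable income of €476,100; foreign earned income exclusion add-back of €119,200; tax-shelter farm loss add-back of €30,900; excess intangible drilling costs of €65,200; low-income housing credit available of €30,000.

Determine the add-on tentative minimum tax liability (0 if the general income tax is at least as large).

€42,711

Tentative minimum tax:
  Adjusted income: €476,100 + €119,200 + €30,900 + €65,200 = €691,400
  Exemption: 20% × (€691,400 − €303,000) = €77,680 ≥ €27,000, so the exemption is fully phased out
  Base: €691,400 − €0 = €691,400
  €691,400 × 16% = €110,624

General income tax:
  €74,000 × 11% = €8,140
  €69,000 × 15% = €10,350
  €305,000 × 23% = €70,150
  €28,100 × 33% = €9,273
  → €97,913
  Less low-income housing credit €30,000 → €67,913

Excess of tentative minimum tax over general income tax: €110,624 − €67,913 = €42,711.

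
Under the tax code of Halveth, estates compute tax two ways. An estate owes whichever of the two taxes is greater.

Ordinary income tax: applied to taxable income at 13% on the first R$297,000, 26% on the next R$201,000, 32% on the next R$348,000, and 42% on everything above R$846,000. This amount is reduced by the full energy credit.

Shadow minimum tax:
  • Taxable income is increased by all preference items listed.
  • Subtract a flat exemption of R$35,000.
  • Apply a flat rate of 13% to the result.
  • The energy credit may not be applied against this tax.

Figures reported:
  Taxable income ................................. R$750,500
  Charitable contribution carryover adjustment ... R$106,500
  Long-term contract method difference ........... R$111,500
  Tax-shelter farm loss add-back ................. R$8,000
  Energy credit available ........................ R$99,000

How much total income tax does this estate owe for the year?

R$122,395

Shadow minimum tax:
  Adjusted income: R$750,500 + R$106,500 + R$111,500 + R$8,000 = R$976,500
  Less exemption R$35,000 → base R$941,500
  R$941,500 × 13% = R$122,395

Ordinary income tax:
  R$297,000 × 13% = R$38,610
  R$201,000 × 26% = R$52,260
  R$252,500 × 32% = R$80,800
  → R$171,670
  Less energy credit R$99,000 → R$72,670

R$122,395 > R$72,670, so the shadow minimum tax is the binding amount.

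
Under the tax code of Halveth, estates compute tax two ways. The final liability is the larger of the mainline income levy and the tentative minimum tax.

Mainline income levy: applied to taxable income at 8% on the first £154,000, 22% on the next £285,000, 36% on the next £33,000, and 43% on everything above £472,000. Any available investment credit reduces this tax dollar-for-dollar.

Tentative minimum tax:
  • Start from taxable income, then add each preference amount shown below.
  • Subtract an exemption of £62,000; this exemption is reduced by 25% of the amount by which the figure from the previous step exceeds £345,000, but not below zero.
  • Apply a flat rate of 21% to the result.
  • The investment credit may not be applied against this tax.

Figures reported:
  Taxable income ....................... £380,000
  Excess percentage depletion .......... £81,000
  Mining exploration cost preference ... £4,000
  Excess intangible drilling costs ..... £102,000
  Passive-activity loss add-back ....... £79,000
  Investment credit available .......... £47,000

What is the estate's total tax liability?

Tentative minimum tax:
  Adjusted income: £380,000 + £81,000 + £4,000 + £102,000 + £79,000 = £646,000
  Exemption: 25% × (£646,000 − £345,000) = £75,250 ≥ £62,000, so the exemption is fully phased out
  Base: £646,000 − £0 = £646,000
  £646,000 × 21% = £135,660

Mainline income levy:
  £154,000 × 8% = £12,320
  £226,000 × 22% = £49,720
  → £62,040
  Less investment credit £47,000 → £15,040

£135,660 > £15,040, so the tentative minimum tax is the binding amount.

£135,660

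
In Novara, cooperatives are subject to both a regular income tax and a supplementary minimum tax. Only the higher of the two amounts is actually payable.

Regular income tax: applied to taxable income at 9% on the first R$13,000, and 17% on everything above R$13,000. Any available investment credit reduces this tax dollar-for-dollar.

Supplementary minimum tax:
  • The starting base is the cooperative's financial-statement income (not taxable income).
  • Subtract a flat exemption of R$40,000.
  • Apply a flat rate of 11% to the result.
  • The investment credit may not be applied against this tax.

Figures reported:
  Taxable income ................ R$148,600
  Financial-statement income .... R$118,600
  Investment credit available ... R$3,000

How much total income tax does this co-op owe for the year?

Regular income tax:
  R$13,000 × 9% = R$1,170
  R$135,600 × 17% = R$23,052
  → R$24,222
  Less investment credit R$3,000 → R$21,222

Supplementary minimum tax:
  Base (financial-statement income): R$118,600
  Less exemption R$40,000 → base R$78,600
  R$78,600 × 11% = R$8,646

R$21,222 > R$8,646, so the regular income tax governs.

R$21,222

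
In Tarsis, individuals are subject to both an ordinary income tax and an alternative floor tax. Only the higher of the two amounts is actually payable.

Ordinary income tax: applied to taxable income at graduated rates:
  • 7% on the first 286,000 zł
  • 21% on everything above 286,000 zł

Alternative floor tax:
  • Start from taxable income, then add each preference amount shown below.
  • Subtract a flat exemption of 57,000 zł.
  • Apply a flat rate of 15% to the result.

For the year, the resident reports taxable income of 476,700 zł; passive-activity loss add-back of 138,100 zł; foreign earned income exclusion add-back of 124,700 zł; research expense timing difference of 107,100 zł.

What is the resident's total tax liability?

Ordinary income tax:
  286,000 zł × 7% = 20,020 zł
  190,700 zł × 21% = 40,047 zł
  → 60,067 zł

Alternative floor tax:
  Adjusted income: 476,700 zł + 138,100 zł + 124,700 zł + 107,100 zł = 846,600 zł
  Less exemption 57,000 zł → base 789,600 zł
  789,600 zł × 15% = 118,440 zł

118,440 zł > 60,067 zł, so the alternative floor tax is the binding amount.

118,440 zł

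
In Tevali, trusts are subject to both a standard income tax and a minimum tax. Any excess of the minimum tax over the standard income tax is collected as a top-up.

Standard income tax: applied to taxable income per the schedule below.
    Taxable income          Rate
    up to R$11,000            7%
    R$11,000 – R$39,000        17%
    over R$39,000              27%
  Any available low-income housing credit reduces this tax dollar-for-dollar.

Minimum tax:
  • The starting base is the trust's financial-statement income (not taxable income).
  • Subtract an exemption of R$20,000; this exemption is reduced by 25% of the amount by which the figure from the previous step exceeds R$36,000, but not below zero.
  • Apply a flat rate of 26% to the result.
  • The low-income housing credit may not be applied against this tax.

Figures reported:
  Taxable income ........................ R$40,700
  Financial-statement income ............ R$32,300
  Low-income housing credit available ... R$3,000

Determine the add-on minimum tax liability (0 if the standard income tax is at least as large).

Minimum tax:
  Base (financial-statement income): R$32,300
  Exemption: R$32,300 ≤ R$36,000, so full R$20,000 applies
  Base: R$32,300 − R$20,000 = R$12,300
  R$12,300 × 26% = R$3,198

Standard income tax:
  R$11,000 × 7% = R$770
  R$28,000 × 17% = R$4,760
  R$1,700 × 27% = R$459
  → R$5,989
  Less low-income housing credit R$3,000 → R$2,989

Excess of minimum tax over standard income tax: R$3,198 − R$2,989 = R$209.

R$209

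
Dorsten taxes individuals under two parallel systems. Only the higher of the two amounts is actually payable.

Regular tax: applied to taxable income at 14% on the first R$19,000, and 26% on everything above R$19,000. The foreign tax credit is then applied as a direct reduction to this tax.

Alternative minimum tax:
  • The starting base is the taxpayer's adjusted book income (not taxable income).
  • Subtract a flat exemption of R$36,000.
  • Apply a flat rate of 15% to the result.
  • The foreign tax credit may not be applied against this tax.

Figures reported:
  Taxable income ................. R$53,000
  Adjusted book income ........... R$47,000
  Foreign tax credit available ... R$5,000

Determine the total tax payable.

Alternative minimum tax:
  Base (adjusted book income): R$47,000
  Less exemption R$36,000 → base R$11,000
  R$11,000 × 15% = R$1,650

Regular tax:
  R$19,000 × 14% = R$2,660
  R$34,000 × 26% = R$8,840
  → R$11,500
  Less foreign tax credit R$5,000 → R$6,500

R$6,500 > R$1,650, so the regular tax governs.

R$6,500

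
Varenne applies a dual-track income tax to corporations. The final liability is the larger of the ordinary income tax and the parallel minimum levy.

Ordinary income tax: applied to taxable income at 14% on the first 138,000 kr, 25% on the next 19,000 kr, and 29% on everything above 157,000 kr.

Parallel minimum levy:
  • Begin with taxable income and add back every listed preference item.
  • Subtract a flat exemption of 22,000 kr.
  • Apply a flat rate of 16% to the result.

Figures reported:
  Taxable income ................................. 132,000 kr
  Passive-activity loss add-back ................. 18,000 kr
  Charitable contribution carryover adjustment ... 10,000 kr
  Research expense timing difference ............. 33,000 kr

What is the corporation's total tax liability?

Ordinary income tax:
  132,000 kr × 14% = 18,480 kr

Parallel minimum levy:
  Adjusted income: 132,000 kr + 18,000 kr + 10,000 kr + 33,000 kr = 193,000 kr
  Less exemption 22,000 kr → base 171,000 kr
  171,000 kr × 16% = 27,360 kr

27,360 kr > 18,480 kr, so the parallel minimum levy is the binding amount.

27,360 kr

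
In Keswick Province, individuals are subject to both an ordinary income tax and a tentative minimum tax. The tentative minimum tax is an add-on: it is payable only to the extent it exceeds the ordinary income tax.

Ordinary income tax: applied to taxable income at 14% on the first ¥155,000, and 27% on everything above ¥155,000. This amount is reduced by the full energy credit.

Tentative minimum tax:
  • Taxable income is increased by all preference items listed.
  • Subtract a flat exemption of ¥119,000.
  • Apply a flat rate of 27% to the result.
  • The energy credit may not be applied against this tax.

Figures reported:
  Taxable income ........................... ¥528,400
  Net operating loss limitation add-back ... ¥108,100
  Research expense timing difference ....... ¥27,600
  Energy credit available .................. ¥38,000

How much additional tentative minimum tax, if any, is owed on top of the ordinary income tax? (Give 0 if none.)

¥62,659

Ordinary income tax:
  ¥155,000 × 14% = ¥21,700
  ¥373,400 × 27% = ¥100,818
  → ¥122,518
  Less energy credit ¥38,000 → ¥84,518

Tentative minimum tax:
  Adjusted income: ¥528,400 + ¥108,100 + ¥27,600 = ¥664,100
  Less exemption ¥119,000 → base ¥545,100
  ¥545,100 × 27% = ¥147,177

Excess of tentative minimum tax over ordinary income tax: ¥147,177 − ¥84,518 = ¥62,659.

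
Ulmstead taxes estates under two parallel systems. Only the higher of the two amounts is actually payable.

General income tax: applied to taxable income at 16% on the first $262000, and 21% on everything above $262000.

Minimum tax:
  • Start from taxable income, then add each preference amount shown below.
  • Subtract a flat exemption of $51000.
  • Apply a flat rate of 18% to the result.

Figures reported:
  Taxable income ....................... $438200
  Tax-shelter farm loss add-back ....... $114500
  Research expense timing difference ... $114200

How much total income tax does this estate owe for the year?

Minimum tax:
  Adjusted income: $438200 + $114500 + $114200 = $666900
  Less exemption $51000 → base $615900
  $615900 × 18% = $110862

General income tax:
  $262000 × 16% = $41920
  $176200 × 21% = $37002
  → $78922

$110862 > $78922, so the minimum tax is the binding amount.

$110862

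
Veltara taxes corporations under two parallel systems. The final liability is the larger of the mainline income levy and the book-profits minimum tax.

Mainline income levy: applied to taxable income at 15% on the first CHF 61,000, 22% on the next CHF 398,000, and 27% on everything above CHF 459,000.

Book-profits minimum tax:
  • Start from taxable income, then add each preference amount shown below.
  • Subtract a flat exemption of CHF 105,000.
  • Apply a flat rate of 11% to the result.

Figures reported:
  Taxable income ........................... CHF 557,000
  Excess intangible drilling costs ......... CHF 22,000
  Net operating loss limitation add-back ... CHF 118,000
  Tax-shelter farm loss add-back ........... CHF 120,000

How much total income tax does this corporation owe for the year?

Mainline income levy:
  CHF 61,000 × 15% = CHF 9,150
  CHF 398,000 × 22% = CHF 87,560
  CHF 98,000 × 27% = CHF 26,460
  → CHF 123,170

Book-profits minimum tax:
  Adjusted income: CHF 557,000 + CHF 22,000 + CHF 118,000 + CHF 120,000 = CHF 817,000
  Less exemption CHF 105,000 → base CHF 712,000
  CHF 712,000 × 11% = CHF 78,320

CHF 123,170 > CHF 78,320, so the mainline income levy governs.

CHF 123,170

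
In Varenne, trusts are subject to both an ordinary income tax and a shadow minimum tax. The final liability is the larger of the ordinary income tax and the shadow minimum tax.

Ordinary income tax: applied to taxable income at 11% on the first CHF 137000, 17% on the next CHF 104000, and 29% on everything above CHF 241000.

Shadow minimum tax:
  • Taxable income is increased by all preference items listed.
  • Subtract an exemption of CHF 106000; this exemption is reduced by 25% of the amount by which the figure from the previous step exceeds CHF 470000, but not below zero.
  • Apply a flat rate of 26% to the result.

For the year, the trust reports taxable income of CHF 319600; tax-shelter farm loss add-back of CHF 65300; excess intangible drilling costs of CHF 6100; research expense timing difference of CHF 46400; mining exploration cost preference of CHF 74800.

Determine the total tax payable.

CHF 108355

Ordinary income tax:
  CHF 137000 × 11% = CHF 15070
  CHF 104000 × 17% = CHF 17680
  CHF 78600 × 29% = CHF 22794
  → CHF 55544

Shadow minimum tax:
  Adjusted income: CHF 319600 + CHF 65300 + CHF 6100 + CHF 46400 + CHF 74800 = CHF 512200
  Exemption: CHF 106000 − 25% × (CHF 512200 − CHF 470000) = CHF 106000 − CHF 10550 = CHF 95450
  Base: CHF 512200 − CHF 95450 = CHF 416750
  CHF 416750 × 26% = CHF 108355

CHF 108355 > CHF 55544, so the shadow minimum tax is the binding amount.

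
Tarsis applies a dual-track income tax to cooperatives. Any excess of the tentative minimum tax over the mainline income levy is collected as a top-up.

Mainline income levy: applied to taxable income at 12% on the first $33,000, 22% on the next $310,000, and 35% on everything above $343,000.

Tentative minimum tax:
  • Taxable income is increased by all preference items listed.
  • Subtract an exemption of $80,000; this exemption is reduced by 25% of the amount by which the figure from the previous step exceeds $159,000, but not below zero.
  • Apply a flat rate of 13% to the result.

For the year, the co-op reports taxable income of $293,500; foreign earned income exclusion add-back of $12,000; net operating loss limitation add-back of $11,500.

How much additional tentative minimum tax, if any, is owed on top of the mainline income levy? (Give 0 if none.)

Tentative minimum tax:
  Adjusted income: $293,500 + $12,000 + $11,500 = $317,000
  Exemption: $80,000 − 25% × ($317,000 − $159,000) = $80,000 − $39,500 = $40,500
  Base: $317,000 − $40,500 = $276,500
  $276,500 × 13% = $35,945

Mainline income levy:
  $33,000 × 12% = $3,960
  $260,500 × 22% = $57,310
  → $61,270

$35,945 ≤ $61,270, so no add-on is due.

$0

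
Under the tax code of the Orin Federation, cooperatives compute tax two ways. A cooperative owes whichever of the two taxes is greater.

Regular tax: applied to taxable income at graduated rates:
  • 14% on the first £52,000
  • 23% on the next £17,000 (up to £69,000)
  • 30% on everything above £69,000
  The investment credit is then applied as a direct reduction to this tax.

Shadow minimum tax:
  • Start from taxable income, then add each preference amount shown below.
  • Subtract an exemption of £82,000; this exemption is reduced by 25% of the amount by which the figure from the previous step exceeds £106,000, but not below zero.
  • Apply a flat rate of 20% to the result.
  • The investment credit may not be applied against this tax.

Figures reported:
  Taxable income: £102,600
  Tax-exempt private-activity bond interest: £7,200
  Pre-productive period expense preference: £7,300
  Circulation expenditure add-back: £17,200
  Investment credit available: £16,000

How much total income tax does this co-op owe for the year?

Shadow minimum tax:
  Adjusted income: £102,600 + £7,200 + £7,300 + £17,200 = £134,300
  Exemption: £82,000 − 25% × (£134,300 − £106,000) = £82,000 − £7,075 = £74,925
  Base: £134,300 − £74,925 = £59,375
  £59,375 × 20% = £11,875

Regular tax:
  £52,000 × 14% = £7,280
  £17,000 × 23% = £3,910
  £33,600 × 30% = £10,080
  → £21,270
  Less investment credit £16,000 → £5,270

£11,875 > £5,270, so the shadow minimum tax is the binding amount.

£11,875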